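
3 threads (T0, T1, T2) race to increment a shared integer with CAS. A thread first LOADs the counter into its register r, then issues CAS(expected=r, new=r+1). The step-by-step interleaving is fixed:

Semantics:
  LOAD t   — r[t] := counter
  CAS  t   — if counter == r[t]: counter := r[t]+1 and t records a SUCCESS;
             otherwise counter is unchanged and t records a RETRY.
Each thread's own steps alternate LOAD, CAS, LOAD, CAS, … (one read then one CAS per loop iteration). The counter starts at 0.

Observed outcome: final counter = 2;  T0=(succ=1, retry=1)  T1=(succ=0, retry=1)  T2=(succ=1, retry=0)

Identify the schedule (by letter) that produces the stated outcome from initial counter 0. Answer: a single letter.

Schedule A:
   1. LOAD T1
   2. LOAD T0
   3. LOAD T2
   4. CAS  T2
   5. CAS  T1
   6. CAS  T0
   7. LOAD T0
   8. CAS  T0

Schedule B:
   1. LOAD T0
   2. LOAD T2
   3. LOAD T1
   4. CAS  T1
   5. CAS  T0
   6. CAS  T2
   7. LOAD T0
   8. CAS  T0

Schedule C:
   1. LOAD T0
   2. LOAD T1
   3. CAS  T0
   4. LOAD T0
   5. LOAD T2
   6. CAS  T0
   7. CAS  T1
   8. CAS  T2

Tracing schedule A:
#1 T1 reads 0
#2 T0 reads 0
#3 T2 reads 0
#4 T2 CAS(0→1) writes; counter now 1
#5 T1 CAS(0→1) fails; counter now 1
#6 T0 CAS(0→1) fails; counter now 1
#7 T0 reads 1
#8 T0 CAS(1→2) writes; counter now 2

A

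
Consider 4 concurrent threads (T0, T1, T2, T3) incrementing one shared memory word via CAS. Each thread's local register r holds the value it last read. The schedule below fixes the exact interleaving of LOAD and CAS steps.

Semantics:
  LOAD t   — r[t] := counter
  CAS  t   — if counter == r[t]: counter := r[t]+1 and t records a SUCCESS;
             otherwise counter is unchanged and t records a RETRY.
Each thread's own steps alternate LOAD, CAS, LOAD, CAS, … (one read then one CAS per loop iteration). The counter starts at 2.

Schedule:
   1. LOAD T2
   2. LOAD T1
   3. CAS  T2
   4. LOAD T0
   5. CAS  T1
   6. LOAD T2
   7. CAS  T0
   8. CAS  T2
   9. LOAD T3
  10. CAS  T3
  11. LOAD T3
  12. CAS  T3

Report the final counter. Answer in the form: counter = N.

   1) LOAD T2:  M=2  r_T2=2
   2) LOAD T1:  M=2  r_T1=2
   3) CAS  T2:  M=3  r_T2=2 ✓
   4) LOAD T0:  M=3  r_T0=3
   5) CAS  T1:  M=3  r_T1=2 ✗
   6) LOAD T2:  M=3  r_T2=3
   7) CAS  T0:  M=4  r_T0=3 ✓
   8) CAS  T2:  M=4  r_T2=3 ✗
   9) LOAD T3:  M=4  r_T3=4
  10) CAS  T3:  M=5  r_T3=4 ✓
  11) LOAD T3:  M=5  r_T3=5
  12) CAS  T3:  M=6  r_T3=5 ✓

counter = 6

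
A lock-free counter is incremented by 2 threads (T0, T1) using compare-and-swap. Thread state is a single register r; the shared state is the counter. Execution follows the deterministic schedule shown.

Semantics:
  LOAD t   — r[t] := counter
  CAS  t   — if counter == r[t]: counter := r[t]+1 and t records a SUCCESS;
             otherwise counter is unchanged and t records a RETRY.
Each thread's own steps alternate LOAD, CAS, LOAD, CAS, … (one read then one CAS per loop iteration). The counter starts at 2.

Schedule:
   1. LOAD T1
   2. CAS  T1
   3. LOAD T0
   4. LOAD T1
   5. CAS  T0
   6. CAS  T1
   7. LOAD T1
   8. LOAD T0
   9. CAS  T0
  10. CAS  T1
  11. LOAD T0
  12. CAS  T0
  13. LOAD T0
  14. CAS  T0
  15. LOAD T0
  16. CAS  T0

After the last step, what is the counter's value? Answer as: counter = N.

1. LOAD T1 → mem=2 r[T1]=2 [LOAD]
2. CAS T1 → mem=3 r[T1]=2 [OK]
3. LOAD T0 → mem=3 r[T0]=3 [LOAD]
4. LOAD T1 → mem=3 r[T1]=3 [LOAD]
5. CAS T0 → mem=4 r[T0]=3 [OK]
6. CAS T1 → mem=4 r[T1]=3 [RETRY]
7. LOAD T1 → mem=4 r[T1]=4 [LOAD]
8. LOAD T0 → mem=4 r[T0]=4 [LOAD]
9. CAS T0 → mem=5 r[T0]=4 [OK]
10. CAS T1 → mem=5 r[T1]=4 [RETRY]
11. LOAD T0 → mem=5 r[T0]=5 [LOAD]
12. CAS T0 → mem=6 r[T0]=5 [OK]
13. LOAD T0 → mem=6 r[T0]=6 [LOAD]
14. CAS T0 → mem=7 r[T0]=6 [OK]
15. LOAD T0 → mem=7 r[T0]=7 [LOAD]
16. CAS T0 → mem=8 r[T0]=7 [OK]

counter = 8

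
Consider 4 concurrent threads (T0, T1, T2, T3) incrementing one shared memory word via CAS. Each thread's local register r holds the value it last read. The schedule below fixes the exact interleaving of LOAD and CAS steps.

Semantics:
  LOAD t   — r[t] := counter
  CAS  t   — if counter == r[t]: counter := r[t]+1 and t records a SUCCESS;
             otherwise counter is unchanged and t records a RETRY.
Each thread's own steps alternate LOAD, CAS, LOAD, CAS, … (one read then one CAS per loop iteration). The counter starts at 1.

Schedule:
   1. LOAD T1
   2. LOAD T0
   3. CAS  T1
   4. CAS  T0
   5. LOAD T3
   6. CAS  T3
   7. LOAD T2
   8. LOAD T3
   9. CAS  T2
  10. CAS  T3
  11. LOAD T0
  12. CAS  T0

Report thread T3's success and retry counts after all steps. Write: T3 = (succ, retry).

   1) LOAD T1:  M=1  r_T1=1
   2) LOAD T0:  M=1  r_T0=1
   3) CAS  T1:  M=2  r_T1=1 ✓
   4) CAS  T0:  M=2  r_T0=1 ✗
   5) LOAD T3:  M=2  r_T3=2
   6) CAS  T3:  M=3  r_T3=2 ✓
   7) LOAD T2:  M=3  r_T2=3
   8) LOAD T3:  M=3  r_T3=3
   9) CAS  T2:  M=4  r_T2=3 ✓
  10) CAS  T3:  M=4  r_T3=3 ✗
  11) LOAD T0:  M=4  r_T0=4
  12) CAS  T0:  M=5  r_T0=4 ✓

T3 = (1, 1)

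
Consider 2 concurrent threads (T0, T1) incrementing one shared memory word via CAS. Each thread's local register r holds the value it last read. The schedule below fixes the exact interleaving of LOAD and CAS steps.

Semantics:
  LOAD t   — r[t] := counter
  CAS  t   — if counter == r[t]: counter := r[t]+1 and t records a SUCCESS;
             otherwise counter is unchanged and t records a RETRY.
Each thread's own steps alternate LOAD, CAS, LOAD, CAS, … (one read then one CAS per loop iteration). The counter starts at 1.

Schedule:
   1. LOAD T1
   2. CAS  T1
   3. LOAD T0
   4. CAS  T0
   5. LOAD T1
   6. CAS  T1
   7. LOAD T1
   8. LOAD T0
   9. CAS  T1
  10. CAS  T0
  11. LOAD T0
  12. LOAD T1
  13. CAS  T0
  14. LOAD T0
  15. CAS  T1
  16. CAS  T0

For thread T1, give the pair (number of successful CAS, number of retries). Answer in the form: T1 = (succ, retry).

[1] T1.load  rd  (counter 1, T1.r 1)
[2] T1.cas  hit  (counter 2, T1.r 1)
[3] T0.load  rd  (counter 2, T0.r 2)
[4] T0.cas  hit  (counter 3, T0.r 2)
[5] T1.load  rd  (counter 3, T1.r 3)
[6] T1.cas  hit  (counter 4, T1.r 3)
[7] T1.load  rd  (counter 4, T1.r 4)
[8] T0.load  rd  (counter 4, T0.r 4)
[9] T1.cas  hit  (counter 5, T1.r 4)
[10] T0.cas  miss  (counter 5, T0.r 4)
[11] T0.load  rd  (counter 5, T0.r 5)
[12] T1.load  rd  (counter 5, T1.r 5)
[13] T0.cas  hit  (counter 6, T0.r 5)
[14] T0.load  rd  (counter 6, T0.r 6)
[15] T1.cas  miss  (counter 6, T1.r 5)
[16] T0.cas  hit  (counter 7, T0.r 6)

T1 = (3, 1)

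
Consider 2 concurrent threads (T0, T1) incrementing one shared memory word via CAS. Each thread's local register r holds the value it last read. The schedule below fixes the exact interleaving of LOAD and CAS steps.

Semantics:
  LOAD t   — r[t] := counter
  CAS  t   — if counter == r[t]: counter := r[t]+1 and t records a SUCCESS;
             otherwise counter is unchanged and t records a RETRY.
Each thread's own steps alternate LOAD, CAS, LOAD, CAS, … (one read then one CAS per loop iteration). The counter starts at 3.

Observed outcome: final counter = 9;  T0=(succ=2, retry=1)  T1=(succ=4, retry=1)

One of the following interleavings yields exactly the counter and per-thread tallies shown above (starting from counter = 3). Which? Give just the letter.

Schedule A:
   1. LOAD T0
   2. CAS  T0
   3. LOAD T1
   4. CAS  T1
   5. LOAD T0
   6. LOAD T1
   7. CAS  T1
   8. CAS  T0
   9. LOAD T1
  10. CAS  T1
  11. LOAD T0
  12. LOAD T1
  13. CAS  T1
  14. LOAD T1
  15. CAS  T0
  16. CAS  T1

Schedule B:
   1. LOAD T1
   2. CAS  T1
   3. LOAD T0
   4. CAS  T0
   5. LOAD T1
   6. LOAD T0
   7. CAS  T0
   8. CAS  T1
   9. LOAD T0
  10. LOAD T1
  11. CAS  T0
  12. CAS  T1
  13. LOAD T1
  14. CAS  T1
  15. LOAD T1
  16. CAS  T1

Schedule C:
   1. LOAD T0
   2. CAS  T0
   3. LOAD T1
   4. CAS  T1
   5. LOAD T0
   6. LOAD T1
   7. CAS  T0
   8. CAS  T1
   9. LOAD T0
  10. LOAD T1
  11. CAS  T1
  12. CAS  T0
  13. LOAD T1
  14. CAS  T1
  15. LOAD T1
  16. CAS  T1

Simulating candidate C:
[1] T0.load  rd  (counter 3, T0.r 3)
[2] T0.cas  hit  (counter 4, T0.r 3)
[3] T1.load  rd  (counter 4, T1.r 4)
[4] T1.cas  hit  (counter 5, T1.r 4)
[5] T0.load  rd  (counter 5, T0.r 5)
[6] T1.load  rd  (counter 5, T1.r 5)
[7] T0.cas  hit  (counter 6, T0.r 5)
[8] T1.cas  miss  (counter 6, T1.r 5)
[9] T0.load  rd  (counter 6, T0.r 6)
[10] T1.load  rd  (counter 6, T1.r 6)
[11] T1.cas  hit  (counter 7, T1.r 6)
[12] T0.cas  miss  (counter 7, T0.r 6)
[13] T1.load  rd  (counter 7, T1.r 7)
[14] T1.cas  hit  (counter 8, T1.r 7)
[15] T1.load  rd  (counter 8, T1.r 8)
[16] T1.cas  hit  (counter 9, T1.r 8)

C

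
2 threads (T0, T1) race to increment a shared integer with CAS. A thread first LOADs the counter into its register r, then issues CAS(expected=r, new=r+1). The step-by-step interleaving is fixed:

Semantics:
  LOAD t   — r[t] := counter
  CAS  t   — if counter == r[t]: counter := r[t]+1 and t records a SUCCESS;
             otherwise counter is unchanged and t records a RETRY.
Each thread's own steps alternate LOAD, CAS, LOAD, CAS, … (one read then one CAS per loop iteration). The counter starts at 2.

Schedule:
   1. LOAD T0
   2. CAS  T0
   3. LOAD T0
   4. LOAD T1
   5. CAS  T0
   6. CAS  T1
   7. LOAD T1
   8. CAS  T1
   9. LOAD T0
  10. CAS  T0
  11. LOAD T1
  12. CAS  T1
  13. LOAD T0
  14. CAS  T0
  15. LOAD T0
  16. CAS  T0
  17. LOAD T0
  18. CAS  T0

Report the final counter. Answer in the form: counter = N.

   1) LOAD T0:  M=2  r_T0=2
   2) CAS  T0:  M=3  r_T0=2 ✓
   3) LOAD T0:  M=3  r_T0=3
   4) LOAD T1:  M=3  r_T1=3
   5) CAS  T0:  M=4  r_T0=3 ✓
   6) CAS  T1:  M=4  r_T1=3 ✗
   7) LOAD T1:  M=4  r_T1=4
   8) CAS  T1:  M=5  r_T1=4 ✓
   9) LOAD T0:  M=5  r_T0=5
  10) CAS  T0:  M=6  r_T0=5 ✓
  11) LOAD T1:  M=6  r_T1=6
  12) CAS  T1:  M=7  r_T1=6 ✓
  13) LOAD T0:  M=7  r_T0=7
  14) CAS  T0:  M=8  r_T0=7 ✓
  15) LOAD T0:  M=8  r_T0=8
  16) CAS  T0:  M=9  r_T0=8 ✓
  17) LOAD T0:  M=9  r_T0=9
  18) CAS  T0:  M=10  r_T0=9 ✓

counter = 10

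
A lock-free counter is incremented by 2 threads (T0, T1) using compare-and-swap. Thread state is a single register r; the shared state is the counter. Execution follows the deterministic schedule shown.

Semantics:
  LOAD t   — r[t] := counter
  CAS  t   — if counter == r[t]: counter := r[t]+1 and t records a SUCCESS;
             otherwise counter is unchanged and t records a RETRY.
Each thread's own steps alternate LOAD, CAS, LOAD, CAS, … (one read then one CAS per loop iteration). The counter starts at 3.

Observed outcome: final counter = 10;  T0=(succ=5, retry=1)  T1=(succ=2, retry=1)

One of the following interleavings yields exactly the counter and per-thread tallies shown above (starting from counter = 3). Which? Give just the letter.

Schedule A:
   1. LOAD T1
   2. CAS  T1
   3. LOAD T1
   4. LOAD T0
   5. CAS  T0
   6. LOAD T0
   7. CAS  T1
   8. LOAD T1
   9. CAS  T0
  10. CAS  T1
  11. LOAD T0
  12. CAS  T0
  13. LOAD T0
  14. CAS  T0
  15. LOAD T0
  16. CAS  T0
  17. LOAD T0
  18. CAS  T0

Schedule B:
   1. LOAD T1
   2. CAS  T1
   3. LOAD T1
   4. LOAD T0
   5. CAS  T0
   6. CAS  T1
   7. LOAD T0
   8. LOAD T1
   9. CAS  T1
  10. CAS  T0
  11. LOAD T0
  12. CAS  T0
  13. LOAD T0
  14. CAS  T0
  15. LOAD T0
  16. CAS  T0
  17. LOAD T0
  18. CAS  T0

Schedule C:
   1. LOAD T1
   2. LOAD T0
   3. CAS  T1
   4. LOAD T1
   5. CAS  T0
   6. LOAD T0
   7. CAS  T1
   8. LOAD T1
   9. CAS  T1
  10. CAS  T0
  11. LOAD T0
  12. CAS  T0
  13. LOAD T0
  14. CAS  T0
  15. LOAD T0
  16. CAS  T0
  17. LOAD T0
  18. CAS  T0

B

Run B:
#1 T1 reads 3
#2 T1 CAS(3→4) writes; counter now 4
#3 T1 reads 4
#4 T0 reads 4
#5 T0 CAS(4→5) writes; counter now 5
#6 T1 CAS(4→5) fails; counter now 5
#7 T0 reads 5
#8 T1 reads 5
#9 T1 CAS(5→6) writes; counter now 6
#10 T0 CAS(5→6) fails; counter now 6
#11 T0 reads 6
#12 T0 CAS(6→7) writes; counter now 7
#13 T0 reads 7
#14 T0 CAS(7→8) writes; counter now 8
#15 T0 reads 8
#16 T0 CAS(8→9) writes; counter now 9
#17 T0 reads 9
#18 T0 CAS(9→10) writes; counter now 10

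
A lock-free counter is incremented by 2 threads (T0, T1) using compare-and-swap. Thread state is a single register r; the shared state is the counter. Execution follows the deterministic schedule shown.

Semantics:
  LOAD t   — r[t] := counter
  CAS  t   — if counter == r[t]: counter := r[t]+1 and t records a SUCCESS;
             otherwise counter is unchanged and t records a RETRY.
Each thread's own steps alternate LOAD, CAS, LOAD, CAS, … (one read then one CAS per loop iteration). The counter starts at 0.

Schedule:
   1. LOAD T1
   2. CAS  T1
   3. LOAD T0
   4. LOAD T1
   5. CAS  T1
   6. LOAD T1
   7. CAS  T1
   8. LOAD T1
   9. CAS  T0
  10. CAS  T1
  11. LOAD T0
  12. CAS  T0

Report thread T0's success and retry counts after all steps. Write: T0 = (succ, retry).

T0 = (1, 1)

[1] T1.load  rd  (counter 0, T1.r 0)
[2] T1.cas  hit  (counter 1, T1.r 0)
[3] T0.load  rd  (counter 1, T0.r 1)
[4] T1.load  rd  (counter 1, T1.r 1)
[5] T1.cas  hit  (counter 2, T1.r 1)
[6] T1.load  rd  (counter 2, T1.r 2)
[7] T1.cas  hit  (counter 3, T1.r 2)
[8] T1.load  rd  (counter 3, T1.r 3)
[9] T0.cas  miss  (counter 3, T0.r 1)
[10] T1.cas  hit  (counter 4, T1.r 3)
[11] T0.load  rd  (counter 4, T0.r 4)
[12] T0.cas  hit  (counter 5, T0.r 4)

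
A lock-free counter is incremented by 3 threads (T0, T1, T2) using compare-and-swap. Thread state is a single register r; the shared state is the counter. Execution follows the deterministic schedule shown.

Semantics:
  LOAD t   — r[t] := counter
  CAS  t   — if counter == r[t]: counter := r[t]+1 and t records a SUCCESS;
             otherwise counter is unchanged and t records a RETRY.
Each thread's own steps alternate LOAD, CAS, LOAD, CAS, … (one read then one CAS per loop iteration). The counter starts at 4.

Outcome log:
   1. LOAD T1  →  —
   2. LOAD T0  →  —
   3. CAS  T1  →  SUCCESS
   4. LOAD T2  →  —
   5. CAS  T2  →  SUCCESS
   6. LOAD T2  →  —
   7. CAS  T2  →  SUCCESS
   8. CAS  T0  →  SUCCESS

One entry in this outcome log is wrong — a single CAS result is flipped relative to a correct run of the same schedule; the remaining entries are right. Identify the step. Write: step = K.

Reference trace:
T1 LOAD — after: cnt=4, r=4 — load
T0 LOAD — after: cnt=4, r=4 — load
T1 CAS — after: cnt=5, r=4 — ok
T2 LOAD — after: cnt=5, r=5 — load
T2 CAS — after: cnt=6, r=5 — ok
T2 LOAD — after: cnt=6, r=6 — load
T2 CAS — after: cnt=7, r=6 — ok
T0 CAS — after: cnt=7, r=4 — retry
Flip is step 8.

step = 8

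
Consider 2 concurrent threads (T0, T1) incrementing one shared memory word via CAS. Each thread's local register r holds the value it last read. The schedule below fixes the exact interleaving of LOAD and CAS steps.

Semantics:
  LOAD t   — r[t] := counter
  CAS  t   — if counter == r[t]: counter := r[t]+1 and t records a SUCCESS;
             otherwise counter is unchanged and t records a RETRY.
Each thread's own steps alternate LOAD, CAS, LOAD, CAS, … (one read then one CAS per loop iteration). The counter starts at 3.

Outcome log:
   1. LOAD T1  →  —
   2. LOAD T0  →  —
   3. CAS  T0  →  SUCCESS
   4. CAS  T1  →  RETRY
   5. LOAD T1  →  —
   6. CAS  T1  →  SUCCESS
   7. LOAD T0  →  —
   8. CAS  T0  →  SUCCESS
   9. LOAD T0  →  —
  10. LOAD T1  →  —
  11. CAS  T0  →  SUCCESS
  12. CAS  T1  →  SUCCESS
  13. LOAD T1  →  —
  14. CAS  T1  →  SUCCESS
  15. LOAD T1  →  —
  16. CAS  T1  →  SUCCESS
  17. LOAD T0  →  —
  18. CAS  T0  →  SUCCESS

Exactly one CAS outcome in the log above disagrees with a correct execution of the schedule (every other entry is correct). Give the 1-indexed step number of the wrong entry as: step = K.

Re-executing:
T1 LOAD — after: cnt=3, r=3 — load
T0 LOAD — after: cnt=3, r=3 — load
T0 CAS — after: cnt=4, r=3 — ok
T1 CAS — after: cnt=4, r=3 — retry
T1 LOAD — after: cnt=4, r=4 — load
T1 CAS — after: cnt=5, r=4 — ok
T0 LOAD — after: cnt=5, r=5 — load
T0 CAS — after: cnt=6, r=5 — ok
T0 LOAD — after: cnt=6, r=6 — load
T1 LOAD — after: cnt=6, r=6 — load
T0 CAS — after: cnt=7, r=6 — ok
T1 CAS — after: cnt=7, r=6 — retry
T1 LOAD — after: cnt=7, r=7 — load
T1 CAS — after: cnt=8, r=7 — ok
T1 LOAD — after: cnt=8, r=8 — load
T1 CAS — after: cnt=9, r=8 — ok
T0 LOAD — after: cnt=9, r=9 — load
T0 CAS — after: cnt=10, r=9 — ok
Flip is step 12.

step = 12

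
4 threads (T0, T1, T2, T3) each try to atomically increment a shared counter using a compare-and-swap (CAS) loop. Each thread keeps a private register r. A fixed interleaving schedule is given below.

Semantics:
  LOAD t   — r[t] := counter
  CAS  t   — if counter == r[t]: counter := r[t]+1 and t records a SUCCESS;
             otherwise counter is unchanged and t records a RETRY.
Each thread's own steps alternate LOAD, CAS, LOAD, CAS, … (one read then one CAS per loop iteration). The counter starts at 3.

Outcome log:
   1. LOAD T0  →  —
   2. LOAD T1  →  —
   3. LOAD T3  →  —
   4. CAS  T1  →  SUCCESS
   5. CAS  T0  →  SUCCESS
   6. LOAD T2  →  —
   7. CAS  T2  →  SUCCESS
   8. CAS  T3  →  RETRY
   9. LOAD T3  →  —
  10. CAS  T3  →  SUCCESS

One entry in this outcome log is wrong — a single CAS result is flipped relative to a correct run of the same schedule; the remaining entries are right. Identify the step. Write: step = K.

Reference trace:
[1] T0.load  rd  (counter 3, T0.r 3)
[2] T1.load  rd  (counter 3, T1.r 3)
[3] T3.load  rd  (counter 3, T3.r 3)
[4] T1.cas  hit  (counter 4, T1.r 3)
[5] T0.cas  miss  (counter 4, T0.r 3)
[6] T2.load  rd  (counter 4, T2.r 4)
[7] T2.cas  hit  (counter 5, T2.r 4)
[8] T3.cas  miss  (counter 5, T3.r 3)
[9] T3.load  rd  (counter 5, T3.r 5)
[10] T3.cas  hit  (counter 6, T3.r 5)
Flip is step 5.

step = 5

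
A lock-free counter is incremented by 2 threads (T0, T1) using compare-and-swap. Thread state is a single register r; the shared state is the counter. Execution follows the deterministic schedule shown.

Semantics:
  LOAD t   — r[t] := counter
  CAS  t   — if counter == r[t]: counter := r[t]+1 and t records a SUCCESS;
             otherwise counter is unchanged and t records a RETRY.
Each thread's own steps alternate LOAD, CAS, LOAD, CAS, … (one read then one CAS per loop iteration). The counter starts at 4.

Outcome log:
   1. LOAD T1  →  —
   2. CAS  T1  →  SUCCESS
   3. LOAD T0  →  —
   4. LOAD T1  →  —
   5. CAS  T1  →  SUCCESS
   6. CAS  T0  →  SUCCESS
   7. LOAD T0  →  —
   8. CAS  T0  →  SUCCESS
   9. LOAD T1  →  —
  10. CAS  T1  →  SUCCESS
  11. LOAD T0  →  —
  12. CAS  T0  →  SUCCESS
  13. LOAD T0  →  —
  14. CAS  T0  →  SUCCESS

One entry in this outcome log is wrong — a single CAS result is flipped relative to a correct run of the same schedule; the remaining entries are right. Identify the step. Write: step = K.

step = 6

Re-executing:
#1 T1 reads 4
#2 T1 CAS(4→5) writes; counter now 5
#3 T0 reads 5
#4 T1 reads 5
#5 T1 CAS(5→6) writes; counter now 6
#6 T0 CAS(5→6) fails; counter now 6
#7 T0 reads 6
#8 T0 CAS(6→7) writes; counter now 7
#9 T1 reads 7
#10 T1 CAS(7→8) writes; counter now 8
#11 T0 reads 8
#12 T0 CAS(8→9) writes; counter now 9
#13 T0 reads 9
#14 T0 CAS(9→10) writes; counter now 10
Flip is step 6.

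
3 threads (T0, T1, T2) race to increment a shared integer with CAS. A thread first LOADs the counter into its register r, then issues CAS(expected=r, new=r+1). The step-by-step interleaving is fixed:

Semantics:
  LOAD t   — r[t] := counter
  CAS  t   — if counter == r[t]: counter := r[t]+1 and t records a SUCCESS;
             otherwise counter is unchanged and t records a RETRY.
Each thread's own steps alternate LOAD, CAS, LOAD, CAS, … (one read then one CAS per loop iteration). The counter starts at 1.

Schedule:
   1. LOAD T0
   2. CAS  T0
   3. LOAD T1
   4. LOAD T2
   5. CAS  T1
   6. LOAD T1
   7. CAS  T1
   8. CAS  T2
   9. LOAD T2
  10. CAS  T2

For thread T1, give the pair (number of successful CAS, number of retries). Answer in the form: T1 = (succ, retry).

   1) LOAD T0:  M=1  r_T0=1
   2) CAS  T0:  M=2  r_T0=1 ✓
   3) LOAD T1:  M=2  r_T1=2
   4) LOAD T2:  M=2  r_T2=2
   5) CAS  T1:  M=3  r_T1=2 ✓
   6) LOAD T1:  M=3  r_T1=3
   7) CAS  T1:  M=4  r_T1=3 ✓
   8) CAS  T2:  M=4  r_T2=2 ✗
   9) LOAD T2:  M=4  r_T2=4
  10) CAS  T2:  M=5  r_T2=4 ✓

T1 = (2, 0)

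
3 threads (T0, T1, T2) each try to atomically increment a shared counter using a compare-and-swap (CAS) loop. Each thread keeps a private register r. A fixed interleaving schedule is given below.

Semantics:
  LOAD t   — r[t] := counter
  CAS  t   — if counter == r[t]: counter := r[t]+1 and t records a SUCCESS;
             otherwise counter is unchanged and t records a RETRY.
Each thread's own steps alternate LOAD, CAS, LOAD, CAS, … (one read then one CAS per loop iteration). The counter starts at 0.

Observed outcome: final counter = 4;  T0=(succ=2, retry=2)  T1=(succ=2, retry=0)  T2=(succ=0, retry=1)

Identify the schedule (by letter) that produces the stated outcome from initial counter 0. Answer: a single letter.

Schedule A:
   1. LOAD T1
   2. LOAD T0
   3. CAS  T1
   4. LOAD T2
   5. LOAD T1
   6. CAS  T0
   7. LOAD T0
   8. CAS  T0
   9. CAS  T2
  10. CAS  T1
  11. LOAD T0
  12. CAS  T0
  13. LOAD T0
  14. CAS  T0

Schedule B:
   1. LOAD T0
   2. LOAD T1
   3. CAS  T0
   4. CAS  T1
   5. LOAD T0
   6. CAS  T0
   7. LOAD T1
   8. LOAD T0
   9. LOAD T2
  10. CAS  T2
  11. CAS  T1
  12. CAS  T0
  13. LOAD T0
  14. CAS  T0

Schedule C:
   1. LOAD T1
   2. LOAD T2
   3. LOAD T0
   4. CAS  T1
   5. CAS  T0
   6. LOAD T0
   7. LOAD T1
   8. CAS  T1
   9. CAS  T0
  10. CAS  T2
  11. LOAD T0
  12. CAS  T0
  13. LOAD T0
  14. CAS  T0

Tracing schedule C:
#1 T1 reads 0
#2 T2 reads 0
#3 T0 reads 0
#4 T1 CAS(0→1) writes; counter now 1
#5 T0 CAS(0→1) fails; counter now 1
#6 T0 reads 1
#7 T1 reads 1
#8 T1 CAS(1→2) writes; counter now 2
#9 T0 CAS(1→2) fails; counter now 2
#10 T2 CAS(0→1) fails; counter now 2
#11 T0 reads 2
#12 T0 CAS(2→3) writes; counter now 3
#13 T0 reads 3
#14 T0 CAS(3→4) writes; counter now 4

C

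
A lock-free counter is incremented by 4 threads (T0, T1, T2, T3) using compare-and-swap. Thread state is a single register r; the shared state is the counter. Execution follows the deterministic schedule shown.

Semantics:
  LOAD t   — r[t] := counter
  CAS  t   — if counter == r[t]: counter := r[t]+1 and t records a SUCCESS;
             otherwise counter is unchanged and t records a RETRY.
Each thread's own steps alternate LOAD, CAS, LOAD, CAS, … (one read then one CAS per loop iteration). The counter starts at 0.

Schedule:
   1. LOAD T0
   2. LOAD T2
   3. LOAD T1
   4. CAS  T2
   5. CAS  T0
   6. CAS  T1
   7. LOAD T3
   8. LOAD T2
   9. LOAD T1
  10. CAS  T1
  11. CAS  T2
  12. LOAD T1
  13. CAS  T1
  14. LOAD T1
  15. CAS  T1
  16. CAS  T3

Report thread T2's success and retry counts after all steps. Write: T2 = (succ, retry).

T2 = (1, 1)

   1) LOAD T0:  M=0  r_T0=0
   2) LOAD T2:  M=0  r_T2=0
   3) LOAD T1:  M=0  r_T1=0
   4) CAS  T2:  M=1  r_T2=0 ✓
   5) CAS  T0:  M=1  r_T0=0 ✗
   6) CAS  T1:  M=1  r_T1=0 ✗
   7) LOAD T3:  M=1  r_T3=1
   8) LOAD T2:  M=1  r_T2=1
   9) LOAD T1:  M=1  r_T1=1
  10) CAS  T1:  M=2  r_T1=1 ✓
  11) CAS  T2:  M=2  r_T2=1 ✗
  12) LOAD T1:  M=2  r_T1=2
  13) CAS  T1:  M=3  r_T1=2 ✓
  14) LOAD T1:  M=3  r_T1=3
  15) CAS  T1:  M=4  r_T1=3 ✓
  16) CAS  T3:  M=4  r_T3=1 ✗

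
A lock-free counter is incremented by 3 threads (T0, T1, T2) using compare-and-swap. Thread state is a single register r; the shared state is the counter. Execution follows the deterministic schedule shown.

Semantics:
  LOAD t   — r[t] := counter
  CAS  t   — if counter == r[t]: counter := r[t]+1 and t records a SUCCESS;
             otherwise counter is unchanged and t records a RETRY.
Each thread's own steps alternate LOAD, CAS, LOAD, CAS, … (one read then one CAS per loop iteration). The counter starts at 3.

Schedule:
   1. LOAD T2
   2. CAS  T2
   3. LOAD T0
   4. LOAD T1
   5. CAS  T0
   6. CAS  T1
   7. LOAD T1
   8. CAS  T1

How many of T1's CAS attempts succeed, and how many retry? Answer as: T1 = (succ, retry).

T1 = (1, 1)

#1 T2 reads 3
#2 T2 CAS(3→4) writes; counter now 4
#3 T0 reads 4
#4 T1 reads 4
#5 T0 CAS(4→5) writes; counter now 5
#6 T1 CAS(4→5) fails; counter now 5
#7 T1 reads 5
#8 T1 CAS(5→6) writes; counter now 6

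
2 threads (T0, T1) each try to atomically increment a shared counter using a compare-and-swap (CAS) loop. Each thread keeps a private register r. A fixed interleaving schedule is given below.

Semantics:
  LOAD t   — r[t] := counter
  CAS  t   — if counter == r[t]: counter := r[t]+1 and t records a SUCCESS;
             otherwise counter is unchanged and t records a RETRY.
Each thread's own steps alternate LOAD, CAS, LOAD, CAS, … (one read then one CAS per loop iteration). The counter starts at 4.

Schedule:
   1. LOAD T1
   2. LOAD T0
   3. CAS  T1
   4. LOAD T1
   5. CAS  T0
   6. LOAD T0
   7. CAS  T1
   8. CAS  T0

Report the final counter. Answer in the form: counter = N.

counter = 6

   1) LOAD T1:  M=4  r_T1=4
   2) LOAD T0:  M=4  r_T0=4
   3) CAS  T1:  M=5  r_T1=4 ✓
   4) LOAD T1:  M=5  r_T1=5
   5) CAS  T0:  M=5  r_T0=4 ✗
   6) LOAD T0:  M=5  r_T0=5
   7) CAS  T1:  M=6  r_T1=5 ✓
   8) CAS  T0:  M=6  r_T0=5 ✗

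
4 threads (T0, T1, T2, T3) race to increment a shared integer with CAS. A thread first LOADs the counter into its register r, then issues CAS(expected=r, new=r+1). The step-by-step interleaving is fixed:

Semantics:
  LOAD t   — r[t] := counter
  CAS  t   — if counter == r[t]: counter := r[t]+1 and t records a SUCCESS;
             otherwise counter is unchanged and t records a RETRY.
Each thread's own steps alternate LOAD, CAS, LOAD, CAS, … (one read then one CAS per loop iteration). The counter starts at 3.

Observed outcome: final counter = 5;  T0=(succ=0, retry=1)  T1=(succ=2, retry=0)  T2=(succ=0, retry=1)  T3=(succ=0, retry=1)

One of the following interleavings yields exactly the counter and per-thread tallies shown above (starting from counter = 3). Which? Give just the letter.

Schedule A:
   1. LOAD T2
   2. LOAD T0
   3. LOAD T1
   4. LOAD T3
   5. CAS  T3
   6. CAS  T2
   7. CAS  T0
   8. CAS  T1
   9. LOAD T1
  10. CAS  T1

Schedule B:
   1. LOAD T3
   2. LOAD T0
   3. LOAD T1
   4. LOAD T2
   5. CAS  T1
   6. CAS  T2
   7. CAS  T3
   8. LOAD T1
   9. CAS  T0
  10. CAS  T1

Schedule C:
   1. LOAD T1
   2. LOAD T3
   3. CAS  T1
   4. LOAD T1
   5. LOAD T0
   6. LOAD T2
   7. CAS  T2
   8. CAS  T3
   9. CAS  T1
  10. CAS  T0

B

Run B:
[1] T3.load  rd  (counter 3, T3.r 3)
[2] T0.load  rd  (counter 3, T0.r 3)
[3] T1.load  rd  (counter 3, T1.r 3)
[4] T2.load  rd  (counter 3, T2.r 3)
[5] T1.cas  hit  (counter 4, T1.r 3)
[6] T2.cas  miss  (counter 4, T2.r 3)
[7] T3.cas  miss  (counter 4, T3.r 3)
[8] T1.load  rd  (counter 4, T1.r 4)
[9] T0.cas  miss  (counter 4, T0.r 3)
[10] T1.cas  hit  (counter 5, T1.r 4)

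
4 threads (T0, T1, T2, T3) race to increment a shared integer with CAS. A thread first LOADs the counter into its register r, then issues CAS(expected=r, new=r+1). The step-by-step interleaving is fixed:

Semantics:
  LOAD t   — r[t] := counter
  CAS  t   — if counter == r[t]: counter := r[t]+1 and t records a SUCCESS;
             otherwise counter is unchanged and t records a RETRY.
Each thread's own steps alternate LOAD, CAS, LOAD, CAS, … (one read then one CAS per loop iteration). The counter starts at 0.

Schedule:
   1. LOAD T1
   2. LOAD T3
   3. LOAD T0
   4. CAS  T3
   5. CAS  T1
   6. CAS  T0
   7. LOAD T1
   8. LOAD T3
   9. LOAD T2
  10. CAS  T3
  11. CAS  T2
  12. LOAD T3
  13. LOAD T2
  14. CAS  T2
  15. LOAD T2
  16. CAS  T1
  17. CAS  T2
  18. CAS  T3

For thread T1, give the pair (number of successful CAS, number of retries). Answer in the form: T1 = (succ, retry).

T1 = (0, 2)

T1 LOAD — after: cnt=0, r=0 — load
T3 LOAD — after: cnt=0, r=0 — load
T0 LOAD — after: cnt=0, r=0 — load
T3 CAS — after: cnt=1, r=0 — ok
T1 CAS — after: cnt=1, r=0 — retry
T0 CAS — after: cnt=1, r=0 — retry
T1 LOAD — after: cnt=1, r=1 — load
T3 LOAD — after: cnt=1, r=1 — load
T2 LOAD — after: cnt=1, r=1 — load
T3 CAS — after: cnt=2, r=1 — ok
T2 CAS — after: cnt=2, r=1 — retry
T3 LOAD — after: cnt=2, r=2 — load
T2 LOAD — after: cnt=2, r=2 — load
T2 CAS — after: cnt=3, r=2 — ok
T2 LOAD — after: cnt=3, r=3 — load
T1 CAS — after: cnt=3, r=1 — retry
T2 CAS — after: cnt=4, r=3 — ok
T3 CAS — after: cnt=4, r=2 — retry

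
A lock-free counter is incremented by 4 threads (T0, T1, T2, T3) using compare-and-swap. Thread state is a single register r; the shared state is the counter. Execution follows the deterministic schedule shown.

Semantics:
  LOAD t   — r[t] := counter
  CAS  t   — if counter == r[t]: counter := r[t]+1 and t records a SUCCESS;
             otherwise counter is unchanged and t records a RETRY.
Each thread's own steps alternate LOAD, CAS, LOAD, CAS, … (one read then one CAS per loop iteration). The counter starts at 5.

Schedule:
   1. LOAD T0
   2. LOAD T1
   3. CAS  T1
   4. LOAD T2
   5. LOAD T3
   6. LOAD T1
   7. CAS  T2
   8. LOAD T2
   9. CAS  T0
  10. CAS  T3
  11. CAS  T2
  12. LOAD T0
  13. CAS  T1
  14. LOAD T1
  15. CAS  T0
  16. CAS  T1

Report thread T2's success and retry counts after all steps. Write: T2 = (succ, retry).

T0 LOAD — after: cnt=5, r=5 — load
T1 LOAD — after: cnt=5, r=5 — load
T1 CAS — after: cnt=6, r=5 — ok
T2 LOAD — after: cnt=6, r=6 — load
T3 LOAD — after: cnt=6, r=6 — load
T1 LOAD — after: cnt=6, r=6 — load
T2 CAS — after: cnt=7, r=6 — ok
T2 LOAD — after: cnt=7, r=7 — load
T0 CAS — after: cnt=7, r=5 — retry
T3 CAS — after: cnt=7, r=6 — retry
T2 CAS — after: cnt=8, r=7 — ok
T0 LOAD — after: cnt=8, r=8 — load
T1 CAS — after: cnt=8, r=6 — retry
T1 LOAD — after: cnt=8, r=8 — load
T0 CAS — after: cnt=9, r=8 — ok
T1 CAS — after: cnt=9, r=8 — retry

T2 = (2, 0)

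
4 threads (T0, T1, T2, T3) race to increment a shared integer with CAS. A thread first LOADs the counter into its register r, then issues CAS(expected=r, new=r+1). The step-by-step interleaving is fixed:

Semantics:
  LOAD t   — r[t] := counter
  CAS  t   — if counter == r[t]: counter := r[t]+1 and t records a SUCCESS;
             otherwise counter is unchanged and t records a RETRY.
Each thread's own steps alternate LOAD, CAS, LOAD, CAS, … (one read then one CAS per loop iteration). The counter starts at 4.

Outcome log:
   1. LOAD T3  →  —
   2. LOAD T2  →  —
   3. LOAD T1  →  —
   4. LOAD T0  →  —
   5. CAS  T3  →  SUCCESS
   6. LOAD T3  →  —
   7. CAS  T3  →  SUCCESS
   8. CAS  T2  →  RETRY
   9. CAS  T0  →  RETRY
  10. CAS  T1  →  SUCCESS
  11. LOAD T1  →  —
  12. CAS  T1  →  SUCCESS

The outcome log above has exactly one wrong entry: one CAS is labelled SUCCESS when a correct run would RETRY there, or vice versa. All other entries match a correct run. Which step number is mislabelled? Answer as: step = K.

step = 10

Reference trace:
T3 LOAD — after: cnt=4, r=4 — load
T2 LOAD — after: cnt=4, r=4 — load
T1 LOAD — after: cnt=4, r=4 — load
T0 LOAD — after: cnt=4, r=4 — load
T3 CAS — after: cnt=5, r=4 — ok
T3 LOAD — after: cnt=5, r=5 — load
T3 CAS — after: cnt=6, r=5 — ok
T2 CAS — after: cnt=6, r=4 — retry
T0 CAS — after: cnt=6, r=4 — retry
T1 CAS — after: cnt=6, r=4 — retry
T1 LOAD — after: cnt=6, r=6 — load
T1 CAS — after: cnt=7, r=6 — ok
Flip is step 10.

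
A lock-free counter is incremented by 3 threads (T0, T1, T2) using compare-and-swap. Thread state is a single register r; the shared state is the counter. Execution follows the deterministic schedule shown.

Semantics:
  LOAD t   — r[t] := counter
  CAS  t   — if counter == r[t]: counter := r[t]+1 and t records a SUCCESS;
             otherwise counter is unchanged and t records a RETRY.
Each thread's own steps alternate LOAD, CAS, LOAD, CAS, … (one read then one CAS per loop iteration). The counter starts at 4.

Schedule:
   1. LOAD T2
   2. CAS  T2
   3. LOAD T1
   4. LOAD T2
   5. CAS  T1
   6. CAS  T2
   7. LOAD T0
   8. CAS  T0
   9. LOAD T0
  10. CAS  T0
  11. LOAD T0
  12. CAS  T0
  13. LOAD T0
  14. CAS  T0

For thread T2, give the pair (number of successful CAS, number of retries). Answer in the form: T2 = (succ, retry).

T2 = (1, 1)

   1) LOAD T2:  M=4  r_T2=4
   2) CAS  T2:  M=5  r_T2=4 ✓
   3) LOAD T1:  M=5  r_T1=5
   4) LOAD T2:  M=5  r_T2=5
   5) CAS  T1:  M=6  r_T1=5 ✓
   6) CAS  T2:  M=6  r_T2=5 ✗
   7) LOAD T0:  M=6  r_T0=6
   8) CAS  T0:  M=7  r_T0=6 ✓
   9) LOAD T0:  M=7  r_T0=7
  10) CAS  T0:  M=8  r_T0=7 ✓
  11) LOAD T0:  M=8  r_T0=8
  12) CAS  T0:  M=9  r_T0=8 ✓
  13) LOAD T0:  M=9  r_T0=9
  14) CAS  T0:  M=10  r_T0=9 ✓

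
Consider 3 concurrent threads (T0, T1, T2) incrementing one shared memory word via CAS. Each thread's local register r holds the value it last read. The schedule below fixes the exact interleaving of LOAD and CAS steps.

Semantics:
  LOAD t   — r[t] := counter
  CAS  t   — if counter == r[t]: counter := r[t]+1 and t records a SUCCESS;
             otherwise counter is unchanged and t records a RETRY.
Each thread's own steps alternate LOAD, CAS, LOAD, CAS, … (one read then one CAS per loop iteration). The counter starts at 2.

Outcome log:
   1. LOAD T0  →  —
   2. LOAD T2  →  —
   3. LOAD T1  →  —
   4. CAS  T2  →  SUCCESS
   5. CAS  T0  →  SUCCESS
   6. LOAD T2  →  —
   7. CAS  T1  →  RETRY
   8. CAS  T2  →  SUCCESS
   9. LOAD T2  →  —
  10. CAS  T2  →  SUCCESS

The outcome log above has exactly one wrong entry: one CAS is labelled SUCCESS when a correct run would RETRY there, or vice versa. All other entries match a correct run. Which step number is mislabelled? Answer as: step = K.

step = 5

Reference trace:
1. LOAD T0 → mem=2 r[T0]=2 [LOAD]
2. LOAD T2 → mem=2 r[T2]=2 [LOAD]
3. LOAD T1 → mem=2 r[T1]=2 [LOAD]
4. CAS T2 → mem=3 r[T2]=2 [OK]
5. CAS T0 → mem=3 r[T0]=2 [RETRY]
6. LOAD T2 → mem=3 r[T2]=3 [LOAD]
7. CAS T1 → mem=3 r[T1]=2 [RETRY]
8. CAS T2 → mem=4 r[T2]=3 [OK]
9. LOAD T2 → mem=4 r[T2]=4 [LOAD]
10. CAS T2 → mem=5 r[T2]=4 [OK]
Mismatch at 5.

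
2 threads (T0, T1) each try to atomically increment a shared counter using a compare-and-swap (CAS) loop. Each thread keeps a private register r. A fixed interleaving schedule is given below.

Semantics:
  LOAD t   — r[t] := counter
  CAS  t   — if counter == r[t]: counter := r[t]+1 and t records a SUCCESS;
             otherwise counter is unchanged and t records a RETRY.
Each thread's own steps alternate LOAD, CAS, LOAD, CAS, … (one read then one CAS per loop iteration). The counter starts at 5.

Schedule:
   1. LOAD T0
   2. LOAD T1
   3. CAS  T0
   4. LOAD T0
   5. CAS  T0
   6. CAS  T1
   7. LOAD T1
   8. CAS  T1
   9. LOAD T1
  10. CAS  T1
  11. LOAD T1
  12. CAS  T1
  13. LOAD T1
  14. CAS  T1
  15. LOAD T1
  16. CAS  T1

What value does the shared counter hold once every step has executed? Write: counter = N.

#1 T0 reads 5
#2 T1 reads 5
#3 T0 CAS(5→6) writes; counter now 6
#4 T0 reads 6
#5 T0 CAS(6→7) writes; counter now 7
#6 T1 CAS(5→6) fails; counter now 7
#7 T1 reads 7
#8 T1 CAS(7→8) writes; counter now 8
#9 T1 reads 8
#10 T1 CAS(8→9) writes; counter now 9
#11 T1 reads 9
#12 T1 CAS(9→10) writes; counter now 10
#13 T1 reads 10
#14 T1 CAS(10→11) writes; counter now 11
#15 T1 reads 11
#16 T1 CAS(11→12) writes; counter now 12

counter = 12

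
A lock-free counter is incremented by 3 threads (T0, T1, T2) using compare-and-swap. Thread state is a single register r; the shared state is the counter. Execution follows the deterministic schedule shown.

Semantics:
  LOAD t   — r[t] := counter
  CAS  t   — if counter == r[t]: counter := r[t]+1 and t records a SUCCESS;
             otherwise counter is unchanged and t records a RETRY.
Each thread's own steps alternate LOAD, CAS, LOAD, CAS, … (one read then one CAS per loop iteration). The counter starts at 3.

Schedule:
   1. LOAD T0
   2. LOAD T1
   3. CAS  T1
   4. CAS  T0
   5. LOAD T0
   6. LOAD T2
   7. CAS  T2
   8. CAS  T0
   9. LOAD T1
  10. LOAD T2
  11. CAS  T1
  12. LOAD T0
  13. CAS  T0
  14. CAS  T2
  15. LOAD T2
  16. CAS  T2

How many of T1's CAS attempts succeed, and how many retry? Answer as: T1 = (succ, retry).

T1 = (2, 0)

step 1: T0 LOAD ⇒ load; ctr=3 reg=3
step 2: T1 LOAD ⇒ load; ctr=3 reg=3
step 3: T1 CAS ⇒ ok; ctr=4 reg=3
step 4: T0 CAS ⇒ retry; ctr=4 reg=3
step 5: T0 LOAD ⇒ load; ctr=4 reg=4
step 6: T2 LOAD ⇒ load; ctr=4 reg=4
step 7: T2 CAS ⇒ ok; ctr=5 reg=4
step 8: T0 CAS ⇒ retry; ctr=5 reg=4
step 9: T1 LOAD ⇒ load; ctr=5 reg=5
step 10: T2 LOAD ⇒ load; ctr=5 reg=5
step 11: T1 CAS ⇒ ok; ctr=6 reg=5
step 12: T0 LOAD ⇒ load; ctr=6 reg=6
step 13: T0 CAS ⇒ ok; ctr=7 reg=6
step 14: T2 CAS ⇒ retry; ctr=7 reg=5
step 15: T2 LOAD ⇒ load; ctr=7 reg=7
step 16: T2 CAS ⇒ ok; ctr=8 reg=7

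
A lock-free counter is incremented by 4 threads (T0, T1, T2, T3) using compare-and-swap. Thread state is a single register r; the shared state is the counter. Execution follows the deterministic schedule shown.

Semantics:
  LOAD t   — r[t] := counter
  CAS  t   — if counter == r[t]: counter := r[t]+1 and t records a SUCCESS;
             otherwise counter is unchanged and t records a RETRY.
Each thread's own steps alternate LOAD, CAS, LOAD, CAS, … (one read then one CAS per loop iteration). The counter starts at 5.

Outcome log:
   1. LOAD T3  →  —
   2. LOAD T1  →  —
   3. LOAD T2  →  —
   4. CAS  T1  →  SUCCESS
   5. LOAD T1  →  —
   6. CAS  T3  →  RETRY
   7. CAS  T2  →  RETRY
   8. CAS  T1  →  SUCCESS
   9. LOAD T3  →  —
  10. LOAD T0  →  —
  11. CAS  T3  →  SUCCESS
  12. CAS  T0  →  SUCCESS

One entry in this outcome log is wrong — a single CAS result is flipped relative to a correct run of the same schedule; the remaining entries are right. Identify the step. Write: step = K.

step = 12

Reference trace:
step 1: T3 LOAD ⇒ load; ctr=5 reg=5
step 2: T1 LOAD ⇒ load; ctr=5 reg=5
step 3: T2 LOAD ⇒ load; ctr=5 reg=5
step 4: T1 CAS ⇒ ok; ctr=6 reg=5
step 5: T1 LOAD ⇒ load; ctr=6 reg=6
step 6: T3 CAS ⇒ retry; ctr=6 reg=5
step 7: T2 CAS ⇒ retry; ctr=6 reg=5
step 8: T1 CAS ⇒ ok; ctr=7 reg=6
step 9: T3 LOAD ⇒ load; ctr=7 reg=7
step 10: T0 LOAD ⇒ load; ctr=7 reg=7
step 11: T3 CAS ⇒ ok; ctr=8 reg=7
step 12: T0 CAS ⇒ retry; ctr=8 reg=7
Mismatch at 12.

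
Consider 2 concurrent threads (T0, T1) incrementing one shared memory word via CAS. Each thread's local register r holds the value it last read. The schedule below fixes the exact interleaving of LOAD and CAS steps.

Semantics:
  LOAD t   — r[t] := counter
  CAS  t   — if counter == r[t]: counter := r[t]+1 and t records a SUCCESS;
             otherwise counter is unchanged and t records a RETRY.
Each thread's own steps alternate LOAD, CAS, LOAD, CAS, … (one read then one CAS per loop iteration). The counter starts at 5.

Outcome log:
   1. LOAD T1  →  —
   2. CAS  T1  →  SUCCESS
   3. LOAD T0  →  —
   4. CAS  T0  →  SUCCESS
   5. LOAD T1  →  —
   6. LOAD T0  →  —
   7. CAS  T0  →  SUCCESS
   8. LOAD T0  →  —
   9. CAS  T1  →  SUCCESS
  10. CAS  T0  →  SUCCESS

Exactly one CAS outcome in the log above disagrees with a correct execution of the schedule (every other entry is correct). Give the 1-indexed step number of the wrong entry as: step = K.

step = 9

Correct run:
T1 LOAD — after: cnt=5, r=5 — load
T1 CAS — after: cnt=6, r=5 — ok
T0 LOAD — after: cnt=6, r=6 — load
T0 CAS — after: cnt=7, r=6 — ok
T1 LOAD — after: cnt=7, r=7 — load
T0 LOAD — after: cnt=7, r=7 — load
T0 CAS — after: cnt=8, r=7 — ok
T0 LOAD — after: cnt=8, r=8 — load
T1 CAS — after: cnt=8, r=7 — retry
T0 CAS — after: cnt=9, r=8 — ok
Flip is step 9.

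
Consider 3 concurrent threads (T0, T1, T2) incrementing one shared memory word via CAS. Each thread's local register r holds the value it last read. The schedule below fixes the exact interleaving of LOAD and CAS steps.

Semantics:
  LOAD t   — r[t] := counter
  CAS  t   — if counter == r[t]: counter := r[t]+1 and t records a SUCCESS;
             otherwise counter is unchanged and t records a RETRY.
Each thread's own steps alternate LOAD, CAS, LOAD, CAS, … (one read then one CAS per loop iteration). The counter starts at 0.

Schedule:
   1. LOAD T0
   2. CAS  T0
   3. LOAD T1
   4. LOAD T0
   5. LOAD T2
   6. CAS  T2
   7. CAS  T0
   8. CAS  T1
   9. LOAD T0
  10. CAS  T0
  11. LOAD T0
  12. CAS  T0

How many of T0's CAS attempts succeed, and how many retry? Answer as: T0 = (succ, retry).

T0 = (3, 1)

[1] T0.load  rd  (counter 0, T0.r 0)
[2] T0.cas  hit  (counter 1, T0.r 0)
[3] T1.load  rd  (counter 1, T1.r 1)
[4] T0.load  rd  (counter 1, T0.r 1)
[5] T2.load  rd  (counter 1, T2.r 1)
[6] T2.cas  hit  (counter 2, T2.r 1)
[7] T0.cas  miss  (counter 2, T0.r 1)
[8] T1.cas  miss  (counter 2, T1.r 1)
[9] T0.load  rd  (counter 2, T0.r 2)
[10] T0.cas  hit  (counter 3, T0.r 2)
[11] T0.load  rd  (counter 3, T0.r 3)
[12] T0.cas  hit  (counter 4, T0.r 3)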